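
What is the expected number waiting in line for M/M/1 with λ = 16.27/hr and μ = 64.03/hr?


ρ = 16.27/64.03 = 0.2541
Lq = ρ²/(1−ρ) = 0.06457/0.7459 = 0.08656

Final: 0.08656


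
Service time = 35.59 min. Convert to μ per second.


μ = 1/(service time) in consistent units.
1 second = 0.0166667 min, so μ = 0.0166667/35.59 = 0.0004683 per second

Final: 0.0004683 /sec


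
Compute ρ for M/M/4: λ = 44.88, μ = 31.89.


ρ = λ/(cμ) = 44.88/(4·31.89) = 44.88/127.56 = 0.3518

Final: 0.3518


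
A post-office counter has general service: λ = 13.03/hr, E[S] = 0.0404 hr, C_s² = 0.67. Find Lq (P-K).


ρ = λ·E[S] = 13.03·0.0404 = 0.5264
Lq = ρ²(1+C_s²)/(2(1−ρ)) = 0.2771·(1+0.67)/(2·0.4736)
= 0.2771·1.6700/0.9472 = 0.48858

Final: 0.48858


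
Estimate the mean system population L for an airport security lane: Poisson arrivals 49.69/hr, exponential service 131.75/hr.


ρ = λ/μ = 49.69/131.75 = 0.3772
L = ρ/(1−ρ) = 0.3772/(1 − 0.3772) = 0.3772/0.6228 = 0.6055

Final: 0.6055


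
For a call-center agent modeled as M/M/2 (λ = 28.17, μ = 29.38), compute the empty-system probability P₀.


a = λ/μ = 28.17/29.38 = 0.9588; ρ = a/c = 0.4794
Σ_{k=0}^{1} a^k/k! (terms k=0..1) = 1.00000 + 0.95882 = 1.95882
Tail: a^2/(2!(1−ρ)) = 0.91933/(2·0.5206) = 0.88296
P₀ = 1/(1.95882 + 0.88296) = 1/2.84178 = 0.351892

Final: 0.351892


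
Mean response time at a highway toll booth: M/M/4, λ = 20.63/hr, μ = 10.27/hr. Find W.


a = 2.0088; ρ = 0.5022; P₀ = 0.129197
Lq = P₀·a^c·ρ/(c!(1−ρ)²) = 0.17762
Wq = Lq/λ = 0.17762/20.63 = 0.008610 hr
W = Wq + 1/μ = 0.008610 + 0.09737 = 0.10598 hr

Final: 0.10598 hr


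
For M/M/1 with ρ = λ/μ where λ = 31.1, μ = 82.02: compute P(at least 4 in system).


ρ = 31.1/82.02 = 0.3792
P(N ≥ n) = ρ^n = 0.3792^4 = 0.020671

Final: 0.020671


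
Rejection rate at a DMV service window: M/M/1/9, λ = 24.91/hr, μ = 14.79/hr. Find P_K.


ρ = λ/μ = 24.91/14.79 = 1.6842
P_K = (1−ρ)ρ^K/(1−ρ^(K+1)) = (-0.6842·109.056105)/(1 − 183.677321)
= -74.621216/-182.677321 = 0.408486

Final: 0.408486


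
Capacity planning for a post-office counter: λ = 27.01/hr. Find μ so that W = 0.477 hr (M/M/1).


W = 1/(μ−λ) ⇒ μ − λ = 1/W = 1/0.477 = 2.0964
μ = λ + 1/W = 27.01 + 2.0964 = 29.1064 per hr

Final: 29.1064 /hr


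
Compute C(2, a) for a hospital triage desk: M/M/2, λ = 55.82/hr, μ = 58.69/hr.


a = λ/μ = 0.9511; ρ = a/2 = 0.4755
P₀ = 0.355427 (from M/M/c formula)
C(c,a) = [a^c/(c!(1−ρ))]·P₀ = [0.90459/(2·0.5245)]·0.355427
= 0.86242·0.355427 = 0.306526

Final: 0.306526


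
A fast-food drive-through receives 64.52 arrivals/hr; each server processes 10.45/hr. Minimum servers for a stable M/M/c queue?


Stability requires cμ > λ ⇔ c > λ/μ.
λ/μ = 64.52/10.45 = 6.1742
Minimum integer c = ⌊6.1742⌋ + 1 = 7
Check: 7·10.45 = 73.15 > 64.52, while 6·10.45 = 62.70 ≤ 64.52

Final: 7 servers


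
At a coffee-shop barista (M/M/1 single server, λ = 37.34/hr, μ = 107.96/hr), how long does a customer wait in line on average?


ρ = 37.34/107.96 = 0.3459
Wq = ρ/(μ−λ) = 0.3459/(107.96 − 37.34) = 0.3459/70.62 = 0.004898 hr

Final: 0.004898 hr


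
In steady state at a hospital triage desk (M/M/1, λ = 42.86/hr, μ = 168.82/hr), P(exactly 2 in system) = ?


ρ = 42.86/168.82 = 0.2539
P_n = (1−ρ)·ρ^n = (1 − 0.2539)·0.2539^2 = 0.7461·0.064455 = 0.048091

Final: 0.048091


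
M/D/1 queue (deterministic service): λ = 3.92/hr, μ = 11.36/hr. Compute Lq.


ρ = 3.92/11.36 = 0.3451
M/D/1: Lq = ρ²/(2(1−ρ)) = 0.1191/(2·0.6549) = 0.09091

Final: 0.09091


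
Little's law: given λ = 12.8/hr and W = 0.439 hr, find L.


L = λW = 12.8·0.439 = 5.6192

Final: 5.6192


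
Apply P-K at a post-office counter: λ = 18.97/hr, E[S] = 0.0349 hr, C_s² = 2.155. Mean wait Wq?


ρ = λ·E[S] = 18.97·0.0349 = 0.6621
E[S²] = E[S]²(1+C_s²) = 0.0349²·(1+2.155) = 0.003843
Wq = λ·E[S²]/(2(1−ρ)) = 18.97·0.003843/(2·0.3379) = 0.10785 hr

Final: 0.10785 hr


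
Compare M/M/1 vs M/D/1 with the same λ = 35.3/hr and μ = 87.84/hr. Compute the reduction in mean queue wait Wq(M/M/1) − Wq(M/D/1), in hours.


ρ = 35.3/87.84 = 0.4019
Wq(M/M/1) = ρ/(μ−λ) = 0.4019/52.54 = 0.007649 hr
Wq(M/D/1) = ρ/(2(μ−λ)) = 0.003824 hr
Savings = 0.007649 − 0.003824 = 0.003824 hr

Final: 0.003824 hr


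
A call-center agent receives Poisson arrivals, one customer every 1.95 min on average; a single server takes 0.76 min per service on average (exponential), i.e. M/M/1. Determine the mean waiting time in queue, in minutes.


λ = 60/1.95 = 30.7692 /hr
μ = 60/0.76 = 78.9474 /hr
ρ = λ/μ = 30.7692/78.9474 = 0.3897
Wq = ρ/(μ−λ) = 0.3897/(78.9474−30.7692) = 0.008090 hr
In minutes: 0.008090·60 = 0.4854 min

Final: 0.4854 min


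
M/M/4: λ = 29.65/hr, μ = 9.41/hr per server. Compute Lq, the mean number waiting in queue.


a = λ/μ = 3.1509; ρ = a/4 = 0.7877
P₀ = 0.029694
Lq = P₀·a^c·ρ / (c!·(1−ρ)²) = 0.029694·98.56899·0.7877/(24·0.04506)
= 2.13197

Final: 2.13197


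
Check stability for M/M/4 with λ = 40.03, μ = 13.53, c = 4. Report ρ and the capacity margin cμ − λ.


Total capacity cμ = 4·13.53 = 54.12/hr
ρ = λ/(cμ) = 40.03/54.12 = 0.7397
Stable ⇔ ρ < 1: YES
Spare capacity = cμ − λ = 54.12 − 40.03 = 14.09/hr

Final: ρ = 0.7397; stable; margin = 14.09/hr


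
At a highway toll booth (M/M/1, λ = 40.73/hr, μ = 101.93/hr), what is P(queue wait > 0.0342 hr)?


ρ = 40.73/101.93 = 0.3996
P(Wq > t) = ρ·e^{−(μ−λ)t} = 0.3996·e^{−2.0930}
= 0.3996·0.123312 = 0.049274

Final: 0.049274


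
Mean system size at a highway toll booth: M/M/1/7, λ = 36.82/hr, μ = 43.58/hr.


ρ = 36.82/43.58 = 0.8449
L = ρ[1 − (K+1)ρ^K + Kρ^(K+1)] / [(1−ρ)(1−ρ^(K+1))]
Numerator: 0.8449·(1 − 8·0.307309 + 7·0.259641) = 0.303320
Denominator: (0.1551)·(0.740359) = 0.114842
L = 0.303320/0.114842 = 2.6412

Final: 2.6412


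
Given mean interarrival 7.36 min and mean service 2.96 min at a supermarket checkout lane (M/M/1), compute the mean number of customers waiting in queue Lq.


λ = 60/7.36 = 8.1522 /hr
μ = 60/2.96 = 20.2703 /hr
ρ = λ/μ = 8.1522/20.2703 = 0.4022
Lq = ρ²/(1−ρ) = 0.1617/0.5978 = 0.2706

Final: 0.2706


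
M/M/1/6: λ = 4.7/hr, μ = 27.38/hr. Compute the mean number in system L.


ρ = 4.7/27.38 = 0.1717
L = ρ[1 − (K+1)ρ^K + Kρ^(K+1)] / [(1−ρ)(1−ρ^(K+1))]
Numerator: 0.1717·(1 − 7·0.00002559 + 6·0.000004392) = 0.171632
Denominator: (0.8283)·(0.999996) = 0.828338
L = 0.171632/0.828338 = 0.2072

Final: 0.2072


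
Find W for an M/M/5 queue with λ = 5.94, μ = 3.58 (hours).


a = 1.6592; ρ = 0.3318; P₀ = 0.189766
Lq = P₀·a^c·ρ/(c!(1−ρ)²) = 0.01478
Wq = Lq/λ = 0.01478/5.94 = 0.002489 hr
W = Wq + 1/μ = 0.002489 + 0.27933 = 0.28182 hr

Final: 0.28182 hr


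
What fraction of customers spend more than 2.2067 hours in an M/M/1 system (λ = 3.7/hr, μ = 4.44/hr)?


W ~ Exponential(μ−λ) for M/M/1.
μ − λ = 4.44 − 3.7 = 0.7400
P(W > t) = e^{−(μ−λ)t} = e^{−1.6330} = 0.195351

Final: 0.195351


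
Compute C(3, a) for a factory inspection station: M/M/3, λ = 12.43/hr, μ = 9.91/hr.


a = λ/μ = 1.2543; ρ = a/3 = 0.4181
P₀ = 0.277308 (from M/M/c formula)
C(c,a) = [a^c/(c!(1−ρ))]·P₀ = [1.97330/(6·0.5819)]·0.277308
= 0.56518·0.277308 = 0.156730

Final: 0.156730


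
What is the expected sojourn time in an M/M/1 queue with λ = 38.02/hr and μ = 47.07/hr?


W = 1/(μ−λ) = 1/(47.07 − 38.02) = 1/9.05 = 0.1105 hr

Final: 0.1105 hr


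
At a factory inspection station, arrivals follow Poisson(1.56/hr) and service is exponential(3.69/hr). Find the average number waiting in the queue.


ρ = 1.56/3.69 = 0.4228
Lq = ρ²/(1−ρ) = 0.1787/0.5772 = 0.3096

Final: 0.3096


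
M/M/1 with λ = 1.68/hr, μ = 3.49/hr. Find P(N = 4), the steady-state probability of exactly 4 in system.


ρ = 1.68/3.49 = 0.4814
P_n = (1−ρ)·ρ^n = (1 − 0.4814)·0.4814^4 = 0.5186·0.053695 = 0.027848

Final: 0.027848


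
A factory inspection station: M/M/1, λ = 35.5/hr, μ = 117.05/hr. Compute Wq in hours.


ρ = 35.5/117.05 = 0.3033
Wq = ρ/(μ−λ) = 0.3033/(117.05 − 35.5) = 0.3033/81.55 = 0.003719 hr

Final: 0.003719 hr


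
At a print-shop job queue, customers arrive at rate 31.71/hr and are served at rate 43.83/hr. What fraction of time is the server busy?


ρ = λ/μ = 31.71/43.83 = 0.7235

Final: 0.7235


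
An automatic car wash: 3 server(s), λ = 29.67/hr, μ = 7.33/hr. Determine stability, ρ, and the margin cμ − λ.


Total capacity cμ = 3·7.33 = 21.99/hr
ρ = λ/(cμ) = 29.67/21.99 = 1.3492
Stable ⇔ ρ < 1: NO
Spare capacity = cμ − λ = 21.99 − 29.67 = -7.68/hr

Final: ρ = 1.3492; unstable; margin = -7.68/hr


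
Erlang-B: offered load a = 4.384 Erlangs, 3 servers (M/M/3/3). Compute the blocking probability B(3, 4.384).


B(c,a) = (a^c/c!) / Σ_{k=0}^{c} a^k/k!
a^3/3! = 14.043016
Σ terms (k=0..3): 1.00000 + 4.38400 + 9.60973 + 14.04302 = 29.036744
B = 14.043016/29.036744 = 0.483629

Final: 0.483629


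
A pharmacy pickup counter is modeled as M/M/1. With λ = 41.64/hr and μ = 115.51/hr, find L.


ρ = λ/μ = 41.64/115.51 = 0.3605
L = ρ/(1−ρ) = 0.3605/(1 − 0.3605) = 0.3605/0.6395 = 0.5637

Final: 0.5637


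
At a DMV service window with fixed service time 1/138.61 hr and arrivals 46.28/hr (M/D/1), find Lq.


ρ = 46.28/138.61 = 0.3339
M/D/1: Lq = ρ²/(2(1−ρ)) = 0.1115/(2·0.6661) = 0.08368

Final: 0.08368


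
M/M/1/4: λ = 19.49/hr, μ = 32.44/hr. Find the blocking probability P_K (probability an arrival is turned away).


ρ = λ/μ = 19.49/32.44 = 0.6008
P_K = (1−ρ)ρ^K/(1−ρ^(K+1)) = (0.3992·0.130294)/(1 − 0.078281)
= 0.052013/0.921719 = 0.056431

Final: 0.056431


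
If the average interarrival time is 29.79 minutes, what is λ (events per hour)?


λ = 1/(interarrival time) in consistent units.
1 hour = 60 min, so λ = 60/29.79 = 2.0141 per hour

Final: 2.0141 /hr


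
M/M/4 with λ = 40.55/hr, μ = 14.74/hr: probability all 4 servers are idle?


a = λ/μ = 40.55/14.74 = 2.7510; ρ = a/c = 0.6878
Σ_{k=0}^{3} a^k/k! (terms k=0..3) = 1.00000 + 2.75102 + 3.78405 + 3.47000 = 11.00506
Tail: a^4/(4!(1−ρ)) = 57.27611/(24·0.3122) = 7.64304
P₀ = 1/(11.00506 + 7.64304) = 1/18.64810 = 0.053625

Final: 0.053625


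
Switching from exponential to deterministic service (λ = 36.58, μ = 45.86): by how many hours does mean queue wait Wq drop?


ρ = 36.58/45.86 = 0.7976
Wq(M/M/1) = ρ/(μ−λ) = 0.7976/9.28 = 0.08595 hr
Wq(M/D/1) = ρ/(2(μ−λ)) = 0.04298 hr
Savings = 0.08595 − 0.04298 = 0.04298 hr

Final: 0.04298 hr


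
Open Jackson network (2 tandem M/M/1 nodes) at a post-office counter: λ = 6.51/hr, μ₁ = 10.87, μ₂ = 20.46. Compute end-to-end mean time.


Each node sees arrival rate λ = 6.51/hr (tandem ⇒ throughput preserved).
W₁ = 1/(μ₁−λ) = 1/(10.87−6.51) = 0.22936 hr
W₂ = 1/(μ₂−λ) = 1/(20.46−6.51) = 0.07168 hr
W_total = W₁ + W₂ = 0.22936 + 0.07168 = 0.30104 hr

Final: 0.30104 hr


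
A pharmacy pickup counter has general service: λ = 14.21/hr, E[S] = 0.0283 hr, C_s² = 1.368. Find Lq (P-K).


ρ = λ·E[S] = 14.21·0.0283 = 0.4021
Lq = ρ²(1+C_s²)/(2(1−ρ)) = 0.1617·(1+1.368)/(2·0.5979)
= 0.1617·2.3680/1.1957 = 0.32027

Final: 0.32027


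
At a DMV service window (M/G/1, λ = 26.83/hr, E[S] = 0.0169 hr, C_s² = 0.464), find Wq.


ρ = λ·E[S] = 26.83·0.0169 = 0.4534
E[S²] = E[S]²(1+C_s²) = 0.0169²·(1+0.464) = 0.0004181
Wq = λ·E[S²]/(2(1−ρ)) = 26.83·0.0004181/(2·0.5466) = 0.01026 hr

Final: 0.01026 hr


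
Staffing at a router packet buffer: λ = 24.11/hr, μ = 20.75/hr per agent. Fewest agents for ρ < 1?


Stability requires cμ > λ ⇔ c > λ/μ.
λ/μ = 24.11/20.75 = 1.1619
Minimum integer c = ⌊1.1619⌋ + 1 = 2
Check: 2·20.75 = 41.50 > 24.11, while 1·20.75 = 20.75 ≤ 24.11

Final: 2 servers


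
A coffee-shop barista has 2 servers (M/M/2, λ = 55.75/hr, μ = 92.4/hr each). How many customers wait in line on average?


a = λ/μ = 0.6034; ρ = a/2 = 0.3017
P₀ = 0.536479
Lq = P₀·a^c·ρ / (c!·(1−ρ)²) = 0.536479·0.36404·0.3017/(2·0.48765)
= 0.06041

Final: 0.06041


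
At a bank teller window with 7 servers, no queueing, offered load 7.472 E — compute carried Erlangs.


B(7,7.472) = 0.277545 (Erlang-B)
Carried load = a(1 − B) = 7.472·(1 − 0.277545) = 7.472·0.722455 = 5.3982 E

Final: 5.3982 Erlangs


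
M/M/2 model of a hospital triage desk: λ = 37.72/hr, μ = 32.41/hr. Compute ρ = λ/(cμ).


ρ = λ/(cμ) = 37.72/(2·32.41) = 37.72/64.82 = 0.5819

Final: 0.5819


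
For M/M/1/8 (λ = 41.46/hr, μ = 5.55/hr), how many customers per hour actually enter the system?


ρ = 7.4703; P_K = (1−ρ)ρ^8/(1−ρ^9) = 0.866136
λ_eff = λ(1 − P_K) = 41.46·(1 − 0.866136) = 41.46·0.133864 = 5.5500 /hr

Final: 5.5500 /hr


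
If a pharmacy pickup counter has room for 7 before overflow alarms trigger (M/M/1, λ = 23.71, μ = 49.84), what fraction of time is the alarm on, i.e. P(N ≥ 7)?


ρ = 23.71/49.84 = 0.4757
P(N ≥ n) = ρ^n = 0.4757^7 = 0.005514

Final: 0.005514


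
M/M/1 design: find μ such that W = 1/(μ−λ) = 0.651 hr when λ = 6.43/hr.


W = 1/(μ−λ) ⇒ μ − λ = 1/W = 1/0.651 = 1.5361
μ = λ + 1/W = 6.43 + 1.5361 = 7.9661 per hr

Final: 7.9661 /hr


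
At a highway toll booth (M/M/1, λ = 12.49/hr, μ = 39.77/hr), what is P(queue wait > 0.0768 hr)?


ρ = 12.49/39.77 = 0.3141
P(Wq > t) = ρ·e^{−(μ−λ)t} = 0.3141·e^{−2.0951}
= 0.3141·0.123057 = 0.038647

Final: 0.038647


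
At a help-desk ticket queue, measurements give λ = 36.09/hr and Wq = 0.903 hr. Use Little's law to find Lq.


Lq = λWq = 36.09·0.903 = 32.5893

Final: 32.5893


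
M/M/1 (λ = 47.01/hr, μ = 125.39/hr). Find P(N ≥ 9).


ρ = 47.01/125.39 = 0.3749
P(N ≥ n) = ρ^n = 0.3749^9 = 0.0001463

Final: 0.0001463


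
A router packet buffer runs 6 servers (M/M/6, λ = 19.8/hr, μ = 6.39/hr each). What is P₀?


a = λ/μ = 19.8/6.39 = 3.0986; ρ = a/c = 0.5164
Σ_{k=0}^{5} a^k/k! (terms k=0..5) = 1.00000 + 3.09859 + 4.80063 + 4.95840 + 3.84102 + 2.38035 = 20.07899
Tail: a^6/(6!(1−ρ)) = 885.08706/(720·0.4836) = 2.54212
P₀ = 1/(20.07899 + 2.54212) = 1/22.62111 = 0.044206

Final: 0.044206


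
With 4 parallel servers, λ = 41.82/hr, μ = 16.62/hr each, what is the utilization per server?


ρ = λ/(cμ) = 41.82/(4·16.62) = 41.82/66.48 = 0.6291

Final: 0.6291


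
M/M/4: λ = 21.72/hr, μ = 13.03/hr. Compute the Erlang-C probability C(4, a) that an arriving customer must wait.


a = λ/μ = 1.6669; ρ = a/4 = 0.4167
P₀ = 0.185882 (from M/M/c formula)
C(c,a) = [a^c/(c!(1−ρ))]·P₀ = [7.72079/(24·0.5833)]·0.185882
= 0.55155·0.185882 = 0.102523

Final: 0.102523


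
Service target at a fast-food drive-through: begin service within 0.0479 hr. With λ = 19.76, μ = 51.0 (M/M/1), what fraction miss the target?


ρ = 19.76/51.0 = 0.3875
P(Wq > t) = ρ·e^{−(μ−λ)t} = 0.3875·e^{−1.4964}
= 0.3875·0.223936 = 0.086764

Final: 0.086764


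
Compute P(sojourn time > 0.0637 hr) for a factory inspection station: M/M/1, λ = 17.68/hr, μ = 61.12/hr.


W ~ Exponential(μ−λ) for M/M/1.
μ − λ = 61.12 − 17.68 = 43.4400
P(W > t) = e^{−(μ−λ)t} = e^{−2.7671} = 0.062842

Final: 0.062842


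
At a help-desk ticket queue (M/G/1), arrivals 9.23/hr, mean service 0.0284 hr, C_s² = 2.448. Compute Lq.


ρ = λ·E[S] = 9.23·0.0284 = 0.2621
Lq = ρ²(1+C_s²)/(2(1−ρ)) = 0.06871·(1+2.448)/(2·0.7379)
= 0.06871·3.4480/1.4757 = 0.16055

Final: 0.16055


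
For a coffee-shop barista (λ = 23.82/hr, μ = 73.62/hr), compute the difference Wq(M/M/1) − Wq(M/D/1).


ρ = 23.82/73.62 = 0.3236
Wq(M/M/1) = ρ/(μ−λ) = 0.3236/49.80 = 0.006497 hr
Wq(M/D/1) = ρ/(2(μ−λ)) = 0.003249 hr
Savings = 0.006497 − 0.003249 = 0.003249 hr

Final: 0.003249 hr


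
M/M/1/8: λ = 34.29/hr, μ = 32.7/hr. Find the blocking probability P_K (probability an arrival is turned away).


ρ = λ/μ = 34.29/32.7 = 1.0486
P_K = (1−ρ)ρ^K/(1−ρ^(K+1)) = (-0.04862·1.462035)/(1 − 1.533125)
= -0.071090/-0.533125 = 0.133345

Final: 0.133345


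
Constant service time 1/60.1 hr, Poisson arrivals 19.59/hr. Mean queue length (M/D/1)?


ρ = 19.59/60.1 = 0.3260
M/D/1: Lq = ρ²/(2(1−ρ)) = 0.1062/(2·0.6740) = 0.07881

Final: 0.07881


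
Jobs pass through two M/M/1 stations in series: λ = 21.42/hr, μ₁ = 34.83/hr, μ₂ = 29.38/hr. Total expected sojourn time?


Each node sees arrival rate λ = 21.42/hr (tandem ⇒ throughput preserved).
W₁ = 1/(μ₁−λ) = 1/(34.83−21.42) = 0.07457 hr
W₂ = 1/(μ₂−λ) = 1/(29.38−21.42) = 0.12563 hr
W_total = W₁ + W₂ = 0.07457 + 0.12563 = 0.20020 hr

Final: 0.20020 hr


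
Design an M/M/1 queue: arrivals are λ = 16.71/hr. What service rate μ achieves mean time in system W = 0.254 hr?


W = 1/(μ−λ) ⇒ μ − λ = 1/W = 1/0.254 = 3.9370
μ = λ + 1/W = 16.71 + 3.9370 = 20.6470 per hr

Final: 20.6470 /hr


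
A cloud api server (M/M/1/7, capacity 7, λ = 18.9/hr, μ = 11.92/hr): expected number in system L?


ρ = 18.9/11.92 = 1.5856
L = ρ[1 − (K+1)ρ^K + Kρ^(K+1)] / [(1−ρ)(1−ρ^(K+1))]
Numerator: 1.5856·(1 − 8·25.194100 + 7·39.947020) = 125.381118
Denominator: (-0.5856)·(-38.947020) = 22.806225
L = 125.381118/22.806225 = 5.4977

Final: 5.4977


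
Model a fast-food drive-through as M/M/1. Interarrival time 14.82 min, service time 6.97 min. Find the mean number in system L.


λ = 60/14.82 = 4.0486 /hr
μ = 60/6.97 = 8.6083 /hr
ρ = λ/μ = 4.0486/8.6083 = 0.4703
L = ρ/(1−ρ) = 0.4703/0.5297 = 0.8879

Final: 0.8879


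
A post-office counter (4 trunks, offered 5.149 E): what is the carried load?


B(4,5.149) = 0.409933 (Erlang-B)
Carried load = a(1 − B) = 5.149·(1 − 0.409933) = 5.149·0.590067 = 3.0383 E

Final: 3.0383 Erlangs


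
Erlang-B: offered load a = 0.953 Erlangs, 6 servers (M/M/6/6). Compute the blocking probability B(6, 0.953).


B(c,a) = (a^c/c!) / Σ_{k=0}^{c} a^k/k!
a^6/6! = 0.001040
Σ terms (k=0..6): 1.00000 + 0.95300 + 0.45410 + 0.14425 + 0.03437 + 0.006551 + 0.001040 = 2.593318
B = 0.001040/2.593318 = 0.0004012

Final: 0.0004012


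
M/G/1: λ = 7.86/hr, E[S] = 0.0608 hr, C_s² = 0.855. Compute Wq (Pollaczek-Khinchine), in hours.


ρ = λ·E[S] = 7.86·0.0608 = 0.4779
E[S²] = E[S]²(1+C_s²) = 0.0608²·(1+0.855) = 0.006857
Wq = λ·E[S²]/(2(1−ρ)) = 7.86·0.006857/(2·0.5221) = 0.05162 hr

Final: 0.05162 hr


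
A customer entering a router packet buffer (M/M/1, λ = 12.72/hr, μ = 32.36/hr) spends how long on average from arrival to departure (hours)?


W = 1/(μ−λ) = 1/(32.36 − 12.72) = 1/19.64 = 0.05092 hr

Final: 0.05092 hr


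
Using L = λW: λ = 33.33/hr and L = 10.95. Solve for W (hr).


W = L/λ = 10.95/33.33 = 0.3285 hr

Final: 0.3285 hr


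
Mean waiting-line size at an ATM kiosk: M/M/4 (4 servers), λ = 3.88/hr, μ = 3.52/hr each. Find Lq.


a = λ/μ = 1.1023; ρ = a/4 = 0.2756
P₀ = 0.331357
Lq = P₀·a^c·ρ / (c!·(1−ρ)²) = 0.331357·1.47624·0.2756/(24·0.52480)
= 0.01070

Final: 0.01070


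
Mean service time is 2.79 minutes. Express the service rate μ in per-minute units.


μ = 1/(service time) in consistent units.
1 minute = 1 min, so μ = 1/2.79 = 0.3584 per minute

Final: 0.3584 /min


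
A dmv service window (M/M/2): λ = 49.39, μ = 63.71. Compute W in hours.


a = 0.7752; ρ = 0.3876; P₀ = 0.441321
Lq = P₀·a^c·ρ/(c!(1−ρ)²) = 0.13707
Wq = Lq/λ = 0.13707/49.39 = 0.002775 hr
W = Wq + 1/μ = 0.002775 + 0.01570 = 0.01847 hr

Final: 0.01847 hr


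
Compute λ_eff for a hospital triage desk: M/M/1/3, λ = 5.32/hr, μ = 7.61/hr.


ρ = 0.6991; P_K = (1−ρ)ρ^3/(1−ρ^4) = 0.135069
λ_eff = λ(1 − P_K) = 5.32·(1 − 0.135069) = 5.32·0.864931 = 4.6014 /hr

Final: 4.6014 /hr


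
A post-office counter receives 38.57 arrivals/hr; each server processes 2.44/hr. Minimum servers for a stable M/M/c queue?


Stability requires cμ > λ ⇔ c > λ/μ.
λ/μ = 38.57/2.44 = 15.8074
Minimum integer c = ⌊15.8074⌋ + 1 = 16
Check: 16·2.44 = 39.04 > 38.57, while 15·2.44 = 36.60 ≤ 38.57

Final: 16 servers


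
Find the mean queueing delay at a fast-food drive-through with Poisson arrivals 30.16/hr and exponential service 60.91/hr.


ρ = 30.16/60.91 = 0.4952
Wq = ρ/(μ−λ) = 0.4952/(60.91 − 30.16) = 0.4952/30.75 = 0.01610 hr

Final: 0.01610 hr


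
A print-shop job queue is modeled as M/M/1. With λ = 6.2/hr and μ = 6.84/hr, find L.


ρ = λ/μ = 6.2/6.84 = 0.9064
L = ρ/(1−ρ) = 0.9064/(1 − 0.9064) = 0.9064/0.09357 = 9.6875

Final: 9.6875


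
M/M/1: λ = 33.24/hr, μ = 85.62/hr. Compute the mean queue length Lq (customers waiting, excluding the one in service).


ρ = 33.24/85.62 = 0.3882
Lq = ρ²/(1−ρ) = 0.1507/0.6118 = 0.2464

Final: 0.2464


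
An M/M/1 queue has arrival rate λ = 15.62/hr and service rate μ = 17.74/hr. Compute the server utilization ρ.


ρ = λ/μ = 15.62/17.74 = 0.8805

Final: 0.8805


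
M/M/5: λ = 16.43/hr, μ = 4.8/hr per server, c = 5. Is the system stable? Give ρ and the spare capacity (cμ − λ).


Total capacity cμ = 5·4.8 = 24.00/hr
ρ = λ/(cμ) = 16.43/24.00 = 0.6846
Stable ⇔ ρ < 1: YES
Spare capacity = cμ − λ = 24.00 − 16.43 = 7.57/hr

Final: ρ = 0.6846; stable; margin = 7.57/hr


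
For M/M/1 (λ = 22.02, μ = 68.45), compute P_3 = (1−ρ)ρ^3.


ρ = 22.02/68.45 = 0.3217
P_n = (1−ρ)·ρ^n = (1 − 0.3217)·0.3217^3 = 0.6783·0.033291 = 0.022582

Final: 0.022582


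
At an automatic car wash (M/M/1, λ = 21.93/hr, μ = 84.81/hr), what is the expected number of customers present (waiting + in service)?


ρ = λ/μ = 21.93/84.81 = 0.2586
L = ρ/(1−ρ) = 0.2586/(1 − 0.2586) = 0.2586/0.7414 = 0.3488

Final: 0.3488


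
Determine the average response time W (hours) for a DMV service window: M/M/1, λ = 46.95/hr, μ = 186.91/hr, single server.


W = 1/(μ−λ) = 1/(186.91 − 46.95) = 1/139.96 = 0.007145 hr

Final: 0.007145 hr


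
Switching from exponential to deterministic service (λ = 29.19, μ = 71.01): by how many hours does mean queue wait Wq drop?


ρ = 29.19/71.01 = 0.4111
Wq(M/M/1) = ρ/(μ−λ) = 0.4111/41.82 = 0.009829 hr
Wq(M/D/1) = ρ/(2(μ−λ)) = 0.004915 hr
Savings = 0.009829 − 0.004915 = 0.004915 hr

Final: 0.004915 hr


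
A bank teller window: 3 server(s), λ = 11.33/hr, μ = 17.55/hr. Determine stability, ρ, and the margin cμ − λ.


Total capacity cμ = 3·17.55 = 52.65/hr
ρ = λ/(cμ) = 11.33/52.65 = 0.2152
Stable ⇔ ρ < 1: YES
Spare capacity = cμ − λ = 52.65 − 11.33 = 41.32/hr

Final: ρ = 0.2152; stable; margin = 41.32/hr


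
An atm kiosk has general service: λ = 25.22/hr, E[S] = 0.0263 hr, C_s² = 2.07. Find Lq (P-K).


ρ = λ·E[S] = 25.22·0.0263 = 0.6633
Lq = ρ²(1+C_s²)/(2(1−ρ)) = 0.4399·(1+2.07)/(2·0.3367)
= 0.4399·3.0700/0.6734 = 2.00562

Final: 2.00562


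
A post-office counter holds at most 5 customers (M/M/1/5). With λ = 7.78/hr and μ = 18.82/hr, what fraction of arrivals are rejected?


ρ = λ/μ = 7.78/18.82 = 0.4134
P_K = (1−ρ)ρ^K/(1−ρ^(K+1)) = (0.5866·0.012073)/(1 − 0.004991)
= 0.007082/0.995009 = 0.007117

Final: 0.007117


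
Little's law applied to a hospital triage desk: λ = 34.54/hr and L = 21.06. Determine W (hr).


W = L/λ = 21.06/34.54 = 0.6097 hr

Final: 0.6097 hr


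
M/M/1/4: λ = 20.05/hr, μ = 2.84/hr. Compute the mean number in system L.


ρ = 20.05/2.84 = 7.0599
L = ρ[1 − (K+1)ρ^K + Kρ^(K+1)] / [(1−ρ)(1−ρ^(K+1))]
Numerator: 7.0599·(1 − 5·2484.186216 + 4·17538.004798) = 407580.410791
Denominator: (-6.0599)·(-17537.004798) = 106271.779073
L = 407580.410791/106271.779073 = 3.8353

Final: 3.8353


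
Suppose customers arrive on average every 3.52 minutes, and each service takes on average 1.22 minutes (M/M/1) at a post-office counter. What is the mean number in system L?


λ = 60/3.52 = 17.0455 /hr
μ = 60/1.22 = 49.1803 /hr
ρ = λ/μ = 17.0455/49.1803 = 0.3466
L = ρ/(1−ρ) = 0.3466/0.6534 = 0.5304

Final: 0.5304


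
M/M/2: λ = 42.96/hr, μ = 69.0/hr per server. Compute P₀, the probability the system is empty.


a = λ/μ = 42.96/69.0 = 0.6226; ρ = a/c = 0.3113
Σ_{k=0}^{1} a^k/k! (terms k=0..1) = 1.00000 + 0.62261 = 1.62261
Tail: a^2/(2!(1−ρ)) = 0.38764/(2·0.6887) = 0.28143
P₀ = 1/(1.62261 + 0.28143) = 1/1.90404 = 0.525199

Final: 0.525199


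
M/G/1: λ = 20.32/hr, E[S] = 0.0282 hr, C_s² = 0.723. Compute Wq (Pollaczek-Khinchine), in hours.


ρ = λ·E[S] = 20.32·0.0282 = 0.5730
E[S²] = E[S]²(1+C_s²) = 0.0282²·(1+0.723) = 0.001370
Wq = λ·E[S²]/(2(1−ρ)) = 20.32·0.001370/(2·0.4270) = 0.03260 hr

Final: 0.03260 hr


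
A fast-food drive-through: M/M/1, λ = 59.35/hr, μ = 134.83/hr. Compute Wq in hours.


ρ = 59.35/134.83 = 0.4402
Wq = ρ/(μ−λ) = 0.4402/(134.83 − 59.35) = 0.4402/75.48 = 0.005832 hr

Final: 0.005832 hr


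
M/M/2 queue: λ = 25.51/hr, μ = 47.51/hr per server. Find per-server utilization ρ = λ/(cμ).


ρ = λ/(cμ) = 25.51/(2·47.51) = 25.51/95.02 = 0.2685

Final: 0.2685


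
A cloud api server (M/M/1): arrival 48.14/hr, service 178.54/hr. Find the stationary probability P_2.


ρ = 48.14/178.54 = 0.2696
P_n = (1−ρ)·ρ^n = (1 − 0.2696)·0.2696^2 = 0.7304·0.072701 = 0.053099

Final: 0.053099


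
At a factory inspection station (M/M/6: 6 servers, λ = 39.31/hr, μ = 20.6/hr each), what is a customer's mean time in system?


a = 1.9083; ρ = 0.3180; P₀ = 0.148175
Lq = P₀·a^c·ρ/(c!(1−ρ)²) = 0.006796
Wq = Lq/λ = 0.006796/39.31 = 0.0001729 hr
W = Wq + 1/μ = 0.0001729 + 0.04854 = 0.04872 hr

Final: 0.04872 hr


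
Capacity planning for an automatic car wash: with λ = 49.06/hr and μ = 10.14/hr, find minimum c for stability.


Stability requires cμ > λ ⇔ c > λ/μ.
λ/μ = 49.06/10.14 = 4.8383
Minimum integer c = ⌊4.8383⌋ + 1 = 5
Check: 5·10.14 = 50.70 > 49.06, while 4·10.14 = 40.56 ≤ 49.06

Final: 5 servers


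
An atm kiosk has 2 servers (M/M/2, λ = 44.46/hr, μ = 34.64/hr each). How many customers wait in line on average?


a = λ/μ = 1.2835; ρ = a/2 = 0.6417
P₀ = 0.218217
Lq = P₀·a^c·ρ / (c!·(1−ρ)²) = 0.218217·1.64734·0.6417/(2·0.12835)
= 0.89870

Final: 0.89870


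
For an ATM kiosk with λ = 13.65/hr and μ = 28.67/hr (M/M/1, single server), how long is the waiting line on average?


ρ = 13.65/28.67 = 0.4761
Lq = ρ²/(1−ρ) = 0.2267/0.5239 = 0.4327

Final: 0.4327


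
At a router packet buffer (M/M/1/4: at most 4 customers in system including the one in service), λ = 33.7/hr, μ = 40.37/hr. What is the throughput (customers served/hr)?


ρ = 0.8348; P_K = (1−ρ)ρ^4/(1−ρ^5) = 0.134930
λ_eff = λ(1 − P_K) = 33.7·(1 − 0.134930) = 33.7·0.865070 = 29.1529 /hr

Final: 29.1529 /hr


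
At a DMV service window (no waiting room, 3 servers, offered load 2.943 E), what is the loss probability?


B(c,a) = (a^c/c!) / Σ_{k=0}^{c} a^k/k!
a^3/3! = 4.248343
Σ terms (k=0..3): 1.00000 + 2.94300 + 4.33062 + 4.24834 = 12.521967
B = 4.248343/12.521967 = 0.339271

Final: 0.339271


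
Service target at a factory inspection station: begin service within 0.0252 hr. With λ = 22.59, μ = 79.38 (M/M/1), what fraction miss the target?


ρ = 22.59/79.38 = 0.2846
P(Wq > t) = ρ·e^{−(μ−λ)t} = 0.2846·e^{−1.4311}
= 0.2846·0.239044 = 0.068027

Final: 0.068027


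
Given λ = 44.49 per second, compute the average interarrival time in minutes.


Mean interarrival time = 1/λ = 1/44.49 second = 0.02248 second
In minutes: 0.02248 × 0.0166667 = 0.0003746 min

Final: 0.0003746 min


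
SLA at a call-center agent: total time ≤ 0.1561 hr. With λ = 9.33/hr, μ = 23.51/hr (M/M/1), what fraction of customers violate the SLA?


W ~ Exponential(μ−λ) for M/M/1.
μ − λ = 23.51 − 9.33 = 14.1800
P(W > t) = e^{−(μ−λ)t} = e^{−2.2135} = 0.109318

Final: 0.109318


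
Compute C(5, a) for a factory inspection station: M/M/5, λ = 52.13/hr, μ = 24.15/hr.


a = λ/μ = 2.1586; ρ = a/5 = 0.4317
P₀ = 0.114200 (from M/M/c formula)
C(c,a) = [a^c/(c!(1−ρ))]·P₀ = [46.86547/(120·0.5683)]·0.114200
= 0.68724·0.114200 = 0.078483

Final: 0.078483


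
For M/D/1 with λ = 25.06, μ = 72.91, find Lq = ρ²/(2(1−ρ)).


ρ = 25.06/72.91 = 0.3437
M/D/1: Lq = ρ²/(2(1−ρ)) = 0.1181/(2·0.6563) = 0.09000

Final: 0.09000


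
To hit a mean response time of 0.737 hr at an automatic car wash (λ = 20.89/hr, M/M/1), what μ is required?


W = 1/(μ−λ) ⇒ μ − λ = 1/W = 1/0.737 = 1.3569
μ = λ + 1/W = 20.89 + 1.3569 = 22.2469 per hr

Final: 22.2469 /hr


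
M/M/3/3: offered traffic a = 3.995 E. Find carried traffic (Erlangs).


B(3,3.995) = 0.450252 (Erlang-B)
Carried load = a(1 − B) = 3.995·(1 − 0.450252) = 3.995·0.549748 = 2.1962 E

Final: 2.1962 Erlangs


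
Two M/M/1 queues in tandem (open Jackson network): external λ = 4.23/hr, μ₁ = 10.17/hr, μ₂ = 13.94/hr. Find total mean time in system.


Each node sees arrival rate λ = 4.23/hr (tandem ⇒ throughput preserved).
W₁ = 1/(μ₁−λ) = 1/(10.17−4.23) = 0.16835 hr
W₂ = 1/(μ₂−λ) = 1/(13.94−4.23) = 0.10299 hr
W_total = W₁ + W₂ = 0.16835 + 0.10299 = 0.27134 hr

Final: 0.27134 hr


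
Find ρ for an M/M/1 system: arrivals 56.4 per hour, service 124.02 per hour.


ρ = λ/μ = 56.4/124.02 = 0.4548

Final: 0.4548


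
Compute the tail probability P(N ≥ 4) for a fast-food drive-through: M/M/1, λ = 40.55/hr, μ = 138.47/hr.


ρ = 40.55/138.47 = 0.2928
P(N ≥ n) = ρ^n = 0.2928^4 = 0.007354

Final: 0.007354


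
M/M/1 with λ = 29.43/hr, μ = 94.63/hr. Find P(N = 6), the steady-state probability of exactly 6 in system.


ρ = 29.43/94.63 = 0.3110
P_n = (1−ρ)·ρ^n = (1 − 0.3110)·0.3110^6 = 0.6890·0.0009048 = 0.0006234

Final: 0.0006234


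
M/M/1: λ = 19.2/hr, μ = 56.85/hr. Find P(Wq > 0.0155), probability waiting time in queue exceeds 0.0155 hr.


ρ = 19.2/56.85 = 0.3377
P(Wq > t) = ρ·e^{−(μ−λ)t} = 0.3377·e^{−0.5836}
= 0.3377·0.557900 = 0.188420

Final: 0.188420


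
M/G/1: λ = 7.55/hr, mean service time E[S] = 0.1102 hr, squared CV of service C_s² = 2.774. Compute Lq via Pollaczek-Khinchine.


ρ = λ·E[S] = 7.55·0.1102 = 0.8320
Lq = ρ²(1+C_s²)/(2(1−ρ)) = 0.6922·(1+2.774)/(2·0.1680)
= 0.6922·3.7740/0.3360 = 7.77581

Final: 7.77581


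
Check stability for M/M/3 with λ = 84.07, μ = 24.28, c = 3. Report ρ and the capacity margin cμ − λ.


Total capacity cμ = 3·24.28 = 72.84/hr
ρ = λ/(cμ) = 84.07/72.84 = 1.1542
Stable ⇔ ρ < 1: NO
Spare capacity = cμ − λ = 72.84 − 84.07 = -11.23/hr

Final: ρ = 1.1542; unstable; margin = -11.23/hr


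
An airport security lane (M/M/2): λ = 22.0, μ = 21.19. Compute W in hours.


a = 1.0382; ρ = 0.5191; P₀ = 0.316558
Lq = P₀·a^c·ρ/(c!(1−ρ)²) = 0.38299
Wq = Lq/λ = 0.38299/22.0 = 0.01741 hr
W = Wq + 1/μ = 0.01741 + 0.04719 = 0.06460 hr

Final: 0.06460 hr


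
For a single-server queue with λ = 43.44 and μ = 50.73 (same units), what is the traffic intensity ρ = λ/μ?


ρ = λ/μ = 43.44/50.73 = 0.8563

Final: 0.8563


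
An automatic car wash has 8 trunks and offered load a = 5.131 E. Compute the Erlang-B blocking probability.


B(c,a) = (a^c/c!) / Σ_{k=0}^{c} a^k/k!
a^8/8! = 11.915042
Σ terms (k=0..8): 1.00000 + 5.13100 + 13.16358 + 22.51411 + 28.87998 + 29.63663 + 25.34426 + 18.57734 + 11.91504 = 156.161940
B = 11.915042/156.161940 = 0.076299

Final: 0.076299


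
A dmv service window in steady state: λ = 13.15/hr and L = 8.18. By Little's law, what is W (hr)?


W = L/λ = 8.18/13.15 = 0.6221 hr

Final: 0.6221 hr


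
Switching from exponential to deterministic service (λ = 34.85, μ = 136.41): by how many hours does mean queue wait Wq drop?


ρ = 34.85/136.41 = 0.2555
Wq(M/M/1) = ρ/(μ−λ) = 0.2555/101.56 = 0.002516 hr
Wq(M/D/1) = ρ/(2(μ−λ)) = 0.001258 hr
Savings = 0.002516 − 0.001258 = 0.001258 hr

Final: 0.001258 hr


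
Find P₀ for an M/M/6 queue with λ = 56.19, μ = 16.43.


a = λ/μ = 56.19/16.43 = 3.4200; ρ = a/c = 0.5700
Σ_{k=0}^{5} a^k/k! (terms k=0..5) = 1.00000 + 3.41996 + 5.84808 + 6.66673 + 5.70000 + 3.89876 = 26.53353
Tail: a^6/(6!(1−ρ)) = 1600.03253/(720·0.4300) = 5.16799
P₀ = 1/(26.53353 + 5.16799) = 1/31.70152 = 0.031544

Final: 0.031544


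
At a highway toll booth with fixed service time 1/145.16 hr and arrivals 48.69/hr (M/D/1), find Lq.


ρ = 48.69/145.16 = 0.3354
M/D/1: Lq = ρ²/(2(1−ρ)) = 0.1125/(2·0.6646) = 0.08465

Final: 0.08465


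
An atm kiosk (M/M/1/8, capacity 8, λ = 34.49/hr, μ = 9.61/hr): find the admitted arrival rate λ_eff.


ρ = 3.5890; P_K = (1−ρ)ρ^8/(1−ρ^9) = 0.721376
λ_eff = λ(1 − P_K) = 34.49·(1 − 0.721376) = 34.49·0.278624 = 9.6097 /hr

Final: 9.6097 /hr


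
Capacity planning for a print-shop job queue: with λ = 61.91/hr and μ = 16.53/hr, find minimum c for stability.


Stability requires cμ > λ ⇔ c > λ/μ.
λ/μ = 61.91/16.53 = 3.7453
Minimum integer c = ⌊3.7453⌋ + 1 = 4
Check: 4·16.53 = 66.12 > 61.91, while 3·16.53 = 49.59 ≤ 61.91

Final: 4 servers


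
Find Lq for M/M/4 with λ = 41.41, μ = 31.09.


a = λ/μ = 1.3319; ρ = a/4 = 0.3330
P₀ = 0.262509
Lq = P₀·a^c·ρ / (c!·(1−ρ)²) = 0.262509·3.14730·0.3330/(24·0.44491)
= 0.02576

Final: 0.02576


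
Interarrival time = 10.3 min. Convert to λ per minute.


λ = 1/(interarrival time) in consistent units.
1 minute = 1 min, so λ = 1/10.3 = 0.09709 per minute

Final: 0.09709 /min


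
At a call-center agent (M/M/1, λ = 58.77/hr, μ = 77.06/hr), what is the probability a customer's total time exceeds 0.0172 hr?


W ~ Exponential(μ−λ) for M/M/1.
μ − λ = 77.06 − 58.77 = 18.2900
P(W > t) = e^{−(μ−λ)t} = e^{−0.3146} = 0.730090

Final: 0.730090


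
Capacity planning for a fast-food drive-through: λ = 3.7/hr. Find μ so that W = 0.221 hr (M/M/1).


W = 1/(μ−λ) ⇒ μ − λ = 1/W = 1/0.221 = 4.5249
μ = λ + 1/W = 3.7 + 4.5249 = 8.2249 per hr

Final: 8.2249 /hr


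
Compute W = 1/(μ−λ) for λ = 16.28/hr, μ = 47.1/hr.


W = 1/(μ−λ) = 1/(47.1 − 16.28) = 1/30.82 = 0.03245 hr

Final: 0.03245 hr


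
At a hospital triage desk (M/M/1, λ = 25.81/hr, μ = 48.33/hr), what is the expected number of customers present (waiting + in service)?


ρ = λ/μ = 25.81/48.33 = 0.5340
L = ρ/(1−ρ) = 0.5340/(1 − 0.5340) = 0.5340/0.4660 = 1.1461

Final: 1.1461


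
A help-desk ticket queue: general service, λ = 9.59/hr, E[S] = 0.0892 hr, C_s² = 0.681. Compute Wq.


ρ = λ·E[S] = 9.59·0.0892 = 0.8554
E[S²] = E[S]²(1+C_s²) = 0.0892²·(1+0.681) = 0.013375
Wq = λ·E[S²]/(2(1−ρ)) = 9.59·0.013375/(2·0.1446) = 0.44361 hr

Final: 0.44361 hr


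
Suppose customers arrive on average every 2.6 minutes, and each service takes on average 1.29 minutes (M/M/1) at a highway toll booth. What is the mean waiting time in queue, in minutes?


λ = 60/2.6 = 23.0769 /hr
μ = 60/1.29 = 46.5116 /hr
ρ = λ/μ = 23.0769/46.5116 = 0.4962
Wq = ρ/(μ−λ) = 0.4962/(46.5116−23.0769) = 0.02117 hr
In minutes: 0.02117·60 = 1.270 min

Final: 1.270 min


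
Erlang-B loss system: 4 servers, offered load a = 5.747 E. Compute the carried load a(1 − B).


B(4,5.747) = 0.452943 (Erlang-B)
Carried load = a(1 − B) = 5.747·(1 − 0.452943) = 5.747·0.547057 = 3.1439 E

Final: 3.1439 Erlangs


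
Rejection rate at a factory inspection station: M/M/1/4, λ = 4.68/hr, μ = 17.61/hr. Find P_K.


ρ = λ/μ = 4.68/17.61 = 0.2658
P_K = (1−ρ)ρ^K/(1−ρ^(K+1)) = (0.7342·0.004988)/(1 − 0.001326)
= 0.003663/0.998674 = 0.003667

Final: 0.003667


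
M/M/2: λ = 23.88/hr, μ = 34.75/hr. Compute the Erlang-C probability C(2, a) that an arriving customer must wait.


a = λ/μ = 0.6872; ρ = a/2 = 0.3436
P₀ = 0.488541 (from M/M/c formula)
C(c,a) = [a^c/(c!(1−ρ))]·P₀ = [0.47224/(2·0.6564)]·0.488541
= 0.35972·0.488541 = 0.175736

Final: 0.175736


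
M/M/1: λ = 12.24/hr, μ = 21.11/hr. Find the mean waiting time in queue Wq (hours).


ρ = 12.24/21.11 = 0.5798
Wq = ρ/(μ−λ) = 0.5798/(21.11 − 12.24) = 0.5798/8.87 = 0.06537 hr

Final: 0.06537 hr


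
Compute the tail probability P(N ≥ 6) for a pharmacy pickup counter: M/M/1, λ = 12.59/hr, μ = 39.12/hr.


ρ = 12.59/39.12 = 0.3218
P(N ≥ n) = ρ^n = 0.3218^6 = 0.001111

Final: 0.001111


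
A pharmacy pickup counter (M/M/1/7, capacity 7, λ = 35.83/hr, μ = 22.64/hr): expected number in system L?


ρ = 35.83/22.64 = 1.5826
L = ρ[1 − (K+1)ρ^K + Kρ^(K+1)] / [(1−ρ)(1−ρ^(K+1))]
Numerator: 1.5826·(1 − 8·24.865243 + 7·39.351663) = 122.714106
Denominator: (-0.5826)·(-38.351663) = 22.343570
L = 122.714106/22.343570 = 5.4921

Final: 5.4921


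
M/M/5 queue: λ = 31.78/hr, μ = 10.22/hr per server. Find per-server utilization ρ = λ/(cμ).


ρ = λ/(cμ) = 31.78/(5·10.22) = 31.78/51.10 = 0.6219

Final: 0.6219


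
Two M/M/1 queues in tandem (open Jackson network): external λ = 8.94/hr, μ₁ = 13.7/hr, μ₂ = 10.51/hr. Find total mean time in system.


Each node sees arrival rate λ = 8.94/hr (tandem ⇒ throughput preserved).
W₁ = 1/(μ₁−λ) = 1/(13.7−8.94) = 0.21008 hr
W₂ = 1/(μ₂−λ) = 1/(10.51−8.94) = 0.63694 hr
W_total = W₁ + W₂ = 0.21008 + 0.63694 = 0.84703 hr

Final: 0.84703 hr


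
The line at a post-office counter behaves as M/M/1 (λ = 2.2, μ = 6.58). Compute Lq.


ρ = 2.2/6.58 = 0.3343
Lq = ρ²/(1−ρ) = 0.1118/0.6657 = 0.1679

Final: 0.1679


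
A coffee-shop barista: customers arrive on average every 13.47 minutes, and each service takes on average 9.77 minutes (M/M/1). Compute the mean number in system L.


λ = 60/13.47 = 4.4543 /hr
μ = 60/9.77 = 6.1412 /hr
ρ = λ/μ = 4.4543/6.1412 = 0.7253
L = ρ/(1−ρ) = 0.7253/0.2747 = 2.6405

Final: 2.6405


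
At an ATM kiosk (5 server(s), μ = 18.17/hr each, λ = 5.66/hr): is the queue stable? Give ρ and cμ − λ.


Total capacity cμ = 5·18.17 = 90.85/hr
ρ = λ/(cμ) = 5.66/90.85 = 0.06230
Stable ⇔ ρ < 1: YES
Spare capacity = cμ − λ = 90.85 − 5.66 = 85.19/hr

Final: ρ = 0.06230; stable; margin = 85.19/hr


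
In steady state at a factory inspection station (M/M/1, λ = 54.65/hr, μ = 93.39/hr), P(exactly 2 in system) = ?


ρ = 54.65/93.39 = 0.5852
P_n = (1−ρ)·ρ^n = (1 − 0.5852)·0.5852^2 = 0.4148·0.342436 = 0.142049

Final: 0.142049


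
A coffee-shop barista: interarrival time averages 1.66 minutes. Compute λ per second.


λ = 1/(interarrival time) in consistent units.
1 second = 0.0166667 min, so λ = 0.0166667/1.66 = 0.01004 per second

Final: 0.01004 /sec


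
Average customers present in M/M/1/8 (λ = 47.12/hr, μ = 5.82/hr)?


ρ = 47.12/5.82 = 8.0962
L = ρ[1 − (K+1)ρ^K + Kρ^(K+1)] / [(1−ρ)(1−ρ^(K+1))]
Numerator: 8.0962·(1 − 9·18461134.102062 + 8·149465401.870989) = 8335649516.564542
Denominator: (-7.0962)·(-149465400.870989) = 1060639356.696194
L = 8335649516.564542/1060639356.696194 = 7.8591

Final: 7.8591


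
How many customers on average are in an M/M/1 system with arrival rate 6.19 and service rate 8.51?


ρ = λ/μ = 6.19/8.51 = 0.7274
L = ρ/(1−ρ) = 0.7274/(1 − 0.7274) = 0.7274/0.2726 = 2.6681

Final: 2.6681
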